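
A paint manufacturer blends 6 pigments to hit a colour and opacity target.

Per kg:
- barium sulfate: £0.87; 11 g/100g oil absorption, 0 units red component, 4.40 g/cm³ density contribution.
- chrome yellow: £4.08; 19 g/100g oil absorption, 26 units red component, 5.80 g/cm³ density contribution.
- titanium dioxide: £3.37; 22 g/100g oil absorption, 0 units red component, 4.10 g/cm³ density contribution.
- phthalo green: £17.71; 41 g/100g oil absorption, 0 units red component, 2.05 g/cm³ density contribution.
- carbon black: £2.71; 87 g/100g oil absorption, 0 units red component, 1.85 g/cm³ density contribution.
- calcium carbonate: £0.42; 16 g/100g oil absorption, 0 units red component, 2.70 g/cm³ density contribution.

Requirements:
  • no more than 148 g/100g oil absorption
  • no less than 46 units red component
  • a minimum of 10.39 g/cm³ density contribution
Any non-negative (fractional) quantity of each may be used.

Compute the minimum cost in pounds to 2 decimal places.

£7.24

Let x1 = kg of barium sulfate, x2 = kg of chrome yellow, x3 = kg of titanium dioxide, x4 = kg of phthalo green, x5 = kg of carbon black, x6 = kg of calcium carbonate.
Minimise 0.87x1 + 4.08x2 + 3.37x3 + 17.71x4 + 2.71x5 + 0.42x6 with:
  11x1 + 19x2 + 22x3 + 41x4 + 87x5 + 16x6 ≤ 148   (oil absorption)
  26x2 ≥ 46   (red component)
  4.4x1 + 5.8x2 + 4.1x3 + 2.05x4 + 1.85x5 + 2.7x6 ≥ 10.39   (density contribution)
  x1, x2, x3, x4, x5, x6 ≥ 0.
At the optimum only chrome yellow, calcium carbonate are positive (barium sulfate, titanium dioxide, phthalo green, carbon black = 0). There the red component and density contribution constraints are tight.
Solving gives x2 = 1.769, x6 = 0.04758.
Cost = 4.08·1.769 + 0.42·0.04758 = 7.2375.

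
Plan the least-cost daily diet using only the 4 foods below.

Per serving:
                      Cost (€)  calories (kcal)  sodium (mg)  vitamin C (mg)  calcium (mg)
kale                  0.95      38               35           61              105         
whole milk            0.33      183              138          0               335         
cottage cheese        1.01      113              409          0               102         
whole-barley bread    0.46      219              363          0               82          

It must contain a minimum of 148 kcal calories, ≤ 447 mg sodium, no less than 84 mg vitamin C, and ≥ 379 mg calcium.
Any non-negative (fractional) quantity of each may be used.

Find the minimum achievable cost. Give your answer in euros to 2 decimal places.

€1.54

This is a linear program. Let x1 = servings of kale, x2 = servings of whole milk, x3 = servings of cottage cheese, x4 = servings of whole-barley bread.
Minimize 0.95x1 + 0.33x2 + 1.01x3 + 0.46x4 s.t.:
  38x1 + 183x2 + 113x3 + 219x4 ≥ 148   (calories)
  35x1 + 138x2 + 409x3 + 363x4 ≤ 447   (sodium)
  61x1 ≥ 84   (vitamin C)
  105x1 + 335x2 + 102x3 + 82x4 ≥ 379   (calcium)
  x1, x2, x3, x4 ≥ 0.
The optimal basis is {kale, whole milk}; cottage cheese, whole-barley bread drop out. Binding constraints: vitamin C and calcium.
Optimal quantities: kale = 1.377 servings, whole milk = 0.6997 servings.
Objective = 0.95·1.377 + 0.33·0.6997 = 1.5391.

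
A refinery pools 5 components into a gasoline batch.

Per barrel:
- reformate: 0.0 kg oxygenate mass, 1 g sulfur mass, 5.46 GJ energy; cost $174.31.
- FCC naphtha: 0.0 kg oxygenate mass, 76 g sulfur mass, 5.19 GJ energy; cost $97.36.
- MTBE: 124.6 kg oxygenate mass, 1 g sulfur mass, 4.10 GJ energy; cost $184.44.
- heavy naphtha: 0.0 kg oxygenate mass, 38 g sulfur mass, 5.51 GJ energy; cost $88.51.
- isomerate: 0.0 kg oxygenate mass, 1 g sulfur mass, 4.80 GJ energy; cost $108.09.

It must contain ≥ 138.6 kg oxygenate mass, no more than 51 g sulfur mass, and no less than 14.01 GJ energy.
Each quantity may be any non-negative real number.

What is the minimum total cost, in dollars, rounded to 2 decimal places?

$371.70

Let x1 = barrels of reformate, x2 = barrels of FCC naphtha, x3 = barrels of MTBE, x4 = barrels of heavy naphtha, x5 = barrels of isomerate.
min 174.31x1 + 97.36x2 + 184.44x3 + 88.51x4 + 108.09x5 with:
  124.6x3 ≥ 138.6   (oxygenate mass)
  1x1 + 76x2 + 1x3 + 38x4 + 1x5 ≤ 51   (sulfur mass)
  5.46x1 + 5.19x2 + 4.1x3 + 5.51x4 + 4.8x5 ≥ 14.01   (energy)
  x1, x2, x3, x4, x5 ≥ 0.
The cheapest feasible vertex uses only MTBE, heavy naphtha, isomerate; reformate, FCC naphtha are not used. Binding constraints: oxygenate mass, sulfur mass, energy.
Solving gives x3 = 1.11236, x4 = 1.30031, x5 = 0.475965.
Hence cost = 184.44·1.11236 + 88.51·1.30031 + 108.09·0.475965 = $371.7012.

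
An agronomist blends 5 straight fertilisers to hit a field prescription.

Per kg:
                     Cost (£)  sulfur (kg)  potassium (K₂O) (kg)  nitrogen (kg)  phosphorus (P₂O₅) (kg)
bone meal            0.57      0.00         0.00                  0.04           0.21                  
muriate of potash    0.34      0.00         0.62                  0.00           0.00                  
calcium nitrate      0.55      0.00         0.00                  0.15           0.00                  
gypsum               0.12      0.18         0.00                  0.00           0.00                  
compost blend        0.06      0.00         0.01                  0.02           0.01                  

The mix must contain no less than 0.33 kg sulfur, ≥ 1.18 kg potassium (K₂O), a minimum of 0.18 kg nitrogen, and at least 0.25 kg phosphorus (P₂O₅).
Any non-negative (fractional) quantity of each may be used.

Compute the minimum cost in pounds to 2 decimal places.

£1.75

Set it up as a linear program. Let x1 = kg of bone meal, x2 = kg of muriate of potash, x3 = kg of calcium nitrate, x4 = kg of gypsum, x5 = kg of compost blend.
Minimise 0.57x1 + 0.34x2 + 0.55x3 + 0.12x4 + 0.06x5 subject to:
  0.18x4 ≥ 0.33   (sulfur)
  0.62x2 + 0.01x5 ≥ 1.18   (potassium (K₂O))
  0.04x1 + 0.15x3 + 0.02x5 ≥ 0.18   (nitrogen)
  0.21x1 + 0.01x5 ≥ 0.25   (phosphorus (P₂O₅))
  x1, x2, x3, x4, x5 ≥ 0.
The cheapest feasible vertex uses only bone meal, muriate of potash, gypsum, compost blend; calcium nitrate is not used. Binding constraints: sulfur, potassium (K₂O), nitrogen, phosphorus (P₂O₅).
Optimal quantities: bone meal = 0.8421 kg, muriate of potash = 1.785 kg, gypsum = 1.833 kg, compost blend = 7.316 kg.
Cost = 0.57·0.8421 + 0.34·1.785 + 0.12·1.833 + 0.06·7.316 = 1.7458.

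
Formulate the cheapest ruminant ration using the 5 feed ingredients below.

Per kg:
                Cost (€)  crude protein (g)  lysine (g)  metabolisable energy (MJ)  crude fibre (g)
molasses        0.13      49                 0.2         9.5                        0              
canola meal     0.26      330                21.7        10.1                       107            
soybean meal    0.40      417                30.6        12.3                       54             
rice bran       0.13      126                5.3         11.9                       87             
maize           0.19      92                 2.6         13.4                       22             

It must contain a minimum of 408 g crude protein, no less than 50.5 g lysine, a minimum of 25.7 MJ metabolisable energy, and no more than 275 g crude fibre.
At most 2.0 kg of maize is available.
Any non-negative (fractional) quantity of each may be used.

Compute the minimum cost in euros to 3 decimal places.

This is a linear program. Let x1 = kg of molasses, x2 = kg of canola meal, x3 = kg of soybean meal, x4 = kg of rice bran, x5 = kg of maize.
min 0.13x1 + 0.26x2 + 0.4x3 + 0.13x4 + 0.19x5 s.t.:
  49x1 + 330x2 + 417x3 + 126x4 + 92x5 ≥ 408   (crude protein)
  0.2x1 + 21.7x2 + 30.6x3 + 5.3x4 + 2.6x5 ≥ 50.5   (lysine)
  9.5x1 + 10.1x2 + 12.3x3 + 11.9x4 + 13.4x5 ≥ 25.7   (metabolisable energy)
  107x2 + 54x3 + 87x4 + 22x5 ≤ 275   (crude fibre)
  x5 ≤ 2
  x1, x2, x3, x4, x5 ≥ 0.
At the optimum only canola meal, rice bran are positive (molasses, soybean meal, maize = 0). There the lysine and metabolisable energy constraints are tight.
Optimal quantities: canola meal = 2.2703 kg, rice bran = 0.23273 kg.
Objective = 0.26·2.2703 + 0.13·0.23273 = 0.62053.

€0.621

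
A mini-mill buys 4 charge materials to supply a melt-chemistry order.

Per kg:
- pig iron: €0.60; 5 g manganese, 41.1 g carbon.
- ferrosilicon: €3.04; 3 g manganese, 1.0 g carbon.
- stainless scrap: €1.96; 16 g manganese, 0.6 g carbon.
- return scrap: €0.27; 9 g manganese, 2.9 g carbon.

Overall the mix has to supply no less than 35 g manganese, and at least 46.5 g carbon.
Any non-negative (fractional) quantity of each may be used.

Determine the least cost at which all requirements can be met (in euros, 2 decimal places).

Treat it as an LP. Let x1 = kg of pig iron, x2 = kg of ferrosilicon, x3 = kg of stainless scrap, x4 = kg of return scrap.
Minimise 0.6x1 + 3.04x2 + 1.96x3 + 0.27x4 subject to:
  5x1 + 3x2 + 16x3 + 9x4 ≥ 35   (manganese)
  41.1x1 + 1x2 + 0.6x3 + 2.9x4 ≥ 46.5   (carbon)
  x1, x2, x3, x4 ≥ 0.
The cheapest feasible vertex uses only pig iron, return scrap; ferrosilicon, stainless scrap are not used. Binding constraints: manganese and carbon.
Solving gives x1 = 0.892, x4 = 3.393.
Cost = 0.6·0.892 + 0.27·3.393 = 1.4513.

€1.45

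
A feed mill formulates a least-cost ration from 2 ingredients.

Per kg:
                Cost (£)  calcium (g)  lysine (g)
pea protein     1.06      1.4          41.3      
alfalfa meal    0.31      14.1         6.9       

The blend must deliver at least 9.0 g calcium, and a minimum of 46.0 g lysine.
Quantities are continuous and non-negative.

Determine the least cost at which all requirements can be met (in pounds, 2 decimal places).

Treat it as an LP. Let x1 = kg of pea protein, x2 = kg of alfalfa meal.
Minimise 1.06x1 + 0.31x2 subject to:
  1.4x1 + 14.1x2 ≥ 9   (calcium)
  41.3x1 + 6.9x2 ≥ 46   (lysine)
  x1, x2 ≥ 0.
Both inputs are positive at the optimum. There the calcium and lysine constraints are tight.
So pea protein = 1.024 kg, alfalfa meal = 0.5366 kg.
Cost = 1.06·1.024 + 0.31·0.5366 = 1.2518.

£1.25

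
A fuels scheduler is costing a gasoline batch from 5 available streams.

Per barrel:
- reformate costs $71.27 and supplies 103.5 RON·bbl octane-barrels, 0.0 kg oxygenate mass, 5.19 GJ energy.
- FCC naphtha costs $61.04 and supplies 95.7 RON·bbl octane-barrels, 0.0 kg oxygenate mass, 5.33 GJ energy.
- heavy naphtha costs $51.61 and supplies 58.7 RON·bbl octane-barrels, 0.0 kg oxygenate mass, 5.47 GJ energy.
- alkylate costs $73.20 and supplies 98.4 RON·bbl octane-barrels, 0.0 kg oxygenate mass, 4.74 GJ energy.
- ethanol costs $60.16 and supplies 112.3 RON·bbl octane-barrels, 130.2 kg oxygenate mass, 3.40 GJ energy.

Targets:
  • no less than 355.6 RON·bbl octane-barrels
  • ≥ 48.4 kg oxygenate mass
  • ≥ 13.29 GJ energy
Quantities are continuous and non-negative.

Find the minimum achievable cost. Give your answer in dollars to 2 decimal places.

Let x1 = barrels of reformate, x2 = barrels of FCC naphtha, x3 = barrels of heavy naphtha, x4 = barrels of alkylate, x5 = barrels of ethanol.
Minimize 71.27x1 + 61.04x2 + 51.61x3 + 73.2x4 + 60.16x5 subject to:
  103.5x1 + 95.7x2 + 58.7x3 + 98.4x4 + 112.3x5 ≥ 355.6   (octane-barrels)
  130.2x5 ≥ 48.4   (oxygenate mass)
  5.19x1 + 5.33x2 + 5.47x3 + 4.74x4 + 3.4x5 ≥ 13.29   (energy)
  x1, x2, x3, x4, x5 ≥ 0.
The cheapest feasible vertex uses only FCC naphtha, ethanol; reformate, heavy naphtha, alkylate are not used. There the octane-barrels and energy constraints are tight.
That vertex is x2 = 1.038, x5 = 2.282.
Hence cost = 61.04·1.038 + 60.16·2.282 = $200.6446.

$200.64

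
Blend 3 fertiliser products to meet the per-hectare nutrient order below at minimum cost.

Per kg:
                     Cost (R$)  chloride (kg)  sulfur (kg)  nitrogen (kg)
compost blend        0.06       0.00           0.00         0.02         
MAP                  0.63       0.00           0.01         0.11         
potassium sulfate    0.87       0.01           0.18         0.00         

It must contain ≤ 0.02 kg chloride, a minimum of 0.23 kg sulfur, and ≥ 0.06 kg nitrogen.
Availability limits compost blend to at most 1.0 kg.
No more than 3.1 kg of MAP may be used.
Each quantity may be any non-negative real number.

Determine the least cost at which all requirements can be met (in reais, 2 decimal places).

R$1.38

Treat it as an LP. Let x1 = kg of compost blend, x2 = kg of MAP, x3 = kg of potassium sulfate.
Minimize 0.06x1 + 0.63x2 + 0.87x3 subject to:
  0.01x3 ≤ 0.02   (chloride)
  0.01x2 + 0.18x3 ≥ 0.23   (sulfur)
  0.02x1 + 0.11x2 ≥ 0.06   (nitrogen)
  x1 ≤ 1
  x2 ≤ 3.1
  x1, x2, x3 ≥ 0.
The optimal mix uses every input. Binding constraints: sulfur, nitrogen, the compost blend cap.
Solving gives x1 = 1, x2 = 0.3636, x3 = 1.258.
Objective = 0.06·1 + 0.63·0.3636 + 0.87·1.258 = 1.3835.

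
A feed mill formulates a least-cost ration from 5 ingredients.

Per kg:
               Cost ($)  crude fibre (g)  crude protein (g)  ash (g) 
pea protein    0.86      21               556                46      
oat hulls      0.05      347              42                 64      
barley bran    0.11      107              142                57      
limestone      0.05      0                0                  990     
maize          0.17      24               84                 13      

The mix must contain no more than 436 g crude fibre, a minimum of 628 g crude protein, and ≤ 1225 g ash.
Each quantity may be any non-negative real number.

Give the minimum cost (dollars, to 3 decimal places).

Set it up as a linear program. Let x1 = kg of pea protein, x2 = kg of oat hulls, x3 = kg of barley bran, x4 = kg of limestone, x5 = kg of maize.
Minimise 0.86x1 + 0.05x2 + 0.11x3 + 0.05x4 + 0.17x5 s.t.:
  21x1 + 347x2 + 107x3 + 24x5 ≤ 436   (crude fibre)
  556x1 + 42x2 + 142x3 + 84x5 ≥ 628   (crude protein)
  46x1 + 64x2 + 57x3 + 990x4 + 13x5 ≤ 1225   (ash)
  x1, x2, x3, x4, x5 ≥ 0.
At the optimum only pea protein, barley bran are positive (oat hulls, limestone, maize = 0). There the crude fibre and crude protein constraints are tight.
So pea protein = 0.09351 kg, barley bran = 4.056 kg.
Objective = 0.86·0.09351 + 0.11·4.056 = 0.52658.

$0.527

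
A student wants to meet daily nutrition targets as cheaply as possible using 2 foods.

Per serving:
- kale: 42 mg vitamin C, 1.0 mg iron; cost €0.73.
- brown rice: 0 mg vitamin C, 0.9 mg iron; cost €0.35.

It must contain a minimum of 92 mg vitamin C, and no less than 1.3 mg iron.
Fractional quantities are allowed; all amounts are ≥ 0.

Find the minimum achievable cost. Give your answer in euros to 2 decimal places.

Let x1 = servings of kale, x2 = servings of brown rice.
Minimize 0.73x1 + 0.35x2 with:
  42x1 ≥ 92   (vitamin C)
  1x1 + 0.9x2 ≥ 1.3   (iron)
  x1, x2 ≥ 0.
The cheapest feasible vertex uses only kale; brown rice is not used. There the vitamin C constraint is tight.
That vertex is x1 = 2.19.
Objective = 0.73·2.19 = 1.5987.

€1.60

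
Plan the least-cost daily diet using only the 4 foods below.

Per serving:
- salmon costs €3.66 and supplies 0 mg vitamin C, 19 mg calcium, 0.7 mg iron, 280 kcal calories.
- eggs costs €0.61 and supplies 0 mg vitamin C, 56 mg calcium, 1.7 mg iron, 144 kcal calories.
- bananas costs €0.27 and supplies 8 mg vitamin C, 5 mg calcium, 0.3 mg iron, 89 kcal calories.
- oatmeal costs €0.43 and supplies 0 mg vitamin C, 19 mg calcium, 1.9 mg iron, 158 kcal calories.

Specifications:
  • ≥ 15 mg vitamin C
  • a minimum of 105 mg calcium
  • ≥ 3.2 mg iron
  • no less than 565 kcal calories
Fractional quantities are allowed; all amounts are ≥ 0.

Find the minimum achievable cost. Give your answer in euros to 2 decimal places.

€1.86

Let x1 = servings of salmon, x2 = servings of eggs, x3 = servings of bananas, x4 = servings of oatmeal.
min 3.66x1 + 0.61x2 + 0.27x3 + 0.43x4 subject to:
  8x3 ≥ 15   (vitamin C)
  19x1 + 56x2 + 5x3 + 19x4 ≥ 105   (calcium)
  0.7x1 + 1.7x2 + 0.3x3 + 1.9x4 ≥ 3.2   (iron)
  280x1 + 144x2 + 89x3 + 158x4 ≥ 565   (calories)
  x1, x2, x3, x4 ≥ 0.
The minimum-cost mix takes nothing from salmon — only eggs, bananas, oatmeal. Binding constraints: vitamin C, calcium, calories.
So eggs = 1.234 servings, bananas = 1.875 servings, oatmeal = 1.395 servings.
Total cost: 0.61·1.234 + 0.27·1.875 + 0.43·1.395 = 1.8588.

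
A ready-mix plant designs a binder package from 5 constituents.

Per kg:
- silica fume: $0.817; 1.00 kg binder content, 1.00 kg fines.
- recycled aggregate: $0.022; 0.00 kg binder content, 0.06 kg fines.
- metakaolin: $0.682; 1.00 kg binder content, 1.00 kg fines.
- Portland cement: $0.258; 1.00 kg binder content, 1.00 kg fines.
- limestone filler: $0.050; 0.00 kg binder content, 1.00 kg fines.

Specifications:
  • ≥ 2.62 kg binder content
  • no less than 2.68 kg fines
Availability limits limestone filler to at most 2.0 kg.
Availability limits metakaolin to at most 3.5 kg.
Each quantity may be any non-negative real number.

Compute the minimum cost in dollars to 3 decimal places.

$0.679

Let x1 = kg of silica fume, x2 = kg of recycled aggregate, x3 = kg of metakaolin, x4 = kg of Portland cement, x5 = kg of limestone filler.
Minimise 0.817x1 + 0.022x2 + 0.682x3 + 0.258x4 + 0.05x5 with:
  1x1 + 1x3 + 1x4 ≥ 2.62   (binder content)
  1x1 + 0.06x2 + 1x3 + 1x4 + 1x5 ≥ 2.68   (fines)
  x5 ≤ 2
  x3 ≤ 3.5
  x1, x2, x3, x4, x5 ≥ 0.
The cheapest feasible vertex uses only Portland cement, limestone filler; silica fume, recycled aggregate, metakaolin are not used. Binding constraints: binder content and fines.
That vertex is x4 = 2.62, x5 = 0.06.
Hence cost = 0.258·2.62 + 0.05·0.06 = $0.67896.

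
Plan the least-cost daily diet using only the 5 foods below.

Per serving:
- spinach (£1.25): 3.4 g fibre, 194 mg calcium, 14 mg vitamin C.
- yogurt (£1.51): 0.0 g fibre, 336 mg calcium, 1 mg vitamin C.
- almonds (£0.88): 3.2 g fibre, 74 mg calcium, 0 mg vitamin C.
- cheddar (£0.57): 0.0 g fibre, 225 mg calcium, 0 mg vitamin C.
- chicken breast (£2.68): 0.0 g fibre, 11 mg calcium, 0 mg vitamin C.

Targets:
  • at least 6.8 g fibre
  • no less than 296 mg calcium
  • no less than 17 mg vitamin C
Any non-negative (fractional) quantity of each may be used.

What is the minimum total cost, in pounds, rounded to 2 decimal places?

Let x1 = servings of spinach, x2 = servings of yogurt, x3 = servings of almonds, x4 = servings of cheddar, x5 = servings of chicken breast.
Minimize 1.25x1 + 1.51x2 + 0.88x3 + 0.57x4 + 2.68x5 s.t.:
  3.4x1 + 3.2x3 ≥ 6.8   (fibre)
  194x1 + 336x2 + 74x3 + 225x4 + 11x5 ≥ 296   (calcium)
  14x1 + 1x2 ≥ 17   (vitamin C)
  x1, x2, x3, x4, x5 ≥ 0.
The optimal basis is {spinach, almonds}; yogurt, cheddar, chicken breast drop out. The fibre and vitamin C requirements are met with equality.
So spinach = 1.214 servings, almonds = 0.8348 servings.
Total cost: 1.25·1.214 + 0.88·0.8348 = 2.2521.

£2.25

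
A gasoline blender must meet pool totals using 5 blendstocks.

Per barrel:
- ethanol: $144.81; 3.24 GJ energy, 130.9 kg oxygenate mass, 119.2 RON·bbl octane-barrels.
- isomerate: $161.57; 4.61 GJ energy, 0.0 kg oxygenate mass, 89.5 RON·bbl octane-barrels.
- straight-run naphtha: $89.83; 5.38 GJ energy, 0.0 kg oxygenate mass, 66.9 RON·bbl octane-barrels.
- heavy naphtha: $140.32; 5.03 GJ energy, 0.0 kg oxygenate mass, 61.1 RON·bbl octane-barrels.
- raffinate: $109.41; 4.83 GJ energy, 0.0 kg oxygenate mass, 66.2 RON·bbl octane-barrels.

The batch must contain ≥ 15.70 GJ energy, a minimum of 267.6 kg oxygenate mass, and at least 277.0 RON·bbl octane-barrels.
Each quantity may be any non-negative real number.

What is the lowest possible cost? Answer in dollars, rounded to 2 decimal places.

$447.59

Let x1 = barrels of ethanol, x2 = barrels of isomerate, x3 = barrels of straight-run naphtha, x4 = barrels of heavy naphtha, x5 = barrels of raffinate.
min 144.81x1 + 161.57x2 + 89.83x3 + 140.32x4 + 109.41x5 with:
  3.24x1 + 4.61x2 + 5.38x3 + 5.03x4 + 4.83x5 ≥ 15.7   (energy)
  130.9x1 ≥ 267.6   (oxygenate mass)
  119.2x1 + 89.5x2 + 66.9x3 + 61.1x4 + 66.2x5 ≥ 277   (octane-barrels)
  x1, x2, x3, x4, x5 ≥ 0.
At the optimum only ethanol, straight-run naphtha are positive (isomerate, heavy naphtha, raffinate = 0). Binding constraints: energy and oxygenate mass.
Optimal quantities: ethanol = 2.0443 barrels, straight-run naphtha = 1.6871 barrels.
Objective = 144.81·2.0443 + 89.83·1.6871 = 447.5873.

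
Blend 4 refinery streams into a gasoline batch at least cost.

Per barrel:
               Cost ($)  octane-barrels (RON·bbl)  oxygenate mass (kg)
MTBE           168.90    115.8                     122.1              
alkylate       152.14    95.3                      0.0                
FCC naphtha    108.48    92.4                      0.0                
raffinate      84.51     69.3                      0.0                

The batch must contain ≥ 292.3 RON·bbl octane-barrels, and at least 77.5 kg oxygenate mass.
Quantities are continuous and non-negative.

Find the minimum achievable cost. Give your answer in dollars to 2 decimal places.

Treat it as an LP. Let x1 = barrels of MTBE, x2 = barrels of alkylate, x3 = barrels of FCC naphtha, x4 = barrels of raffinate.
Minimize 168.9x1 + 152.14x2 + 108.48x3 + 84.51x4 subject to:
  115.8x1 + 95.3x2 + 92.4x3 + 69.3x4 ≥ 292.3   (octane-barrels)
  122.1x1 ≥ 77.5   (oxygenate mass)
  x1, x2, x3, x4 ≥ 0.
The minimum-cost mix takes nothing from alkylate, raffinate — only MTBE, FCC naphtha. There the octane-barrels and oxygenate mass constraints are tight.
So MTBE = 0.6347 barrels, FCC naphtha = 2.368 barrels.
Hence cost = 168.9·0.6347 + 108.48·2.368 = $364.0815.

$364.08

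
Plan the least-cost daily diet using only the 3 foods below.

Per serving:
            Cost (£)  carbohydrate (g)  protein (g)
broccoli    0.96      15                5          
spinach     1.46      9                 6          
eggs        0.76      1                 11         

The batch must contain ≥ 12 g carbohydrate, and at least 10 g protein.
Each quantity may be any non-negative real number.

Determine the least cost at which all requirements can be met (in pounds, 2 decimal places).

£1.16

Let x1 = servings of broccoli, x2 = servings of spinach, x3 = servings of eggs.
Minimize 0.96x1 + 1.46x2 + 0.76x3 s.t.:
  15x1 + 9x2 + 1x3 ≥ 12   (carbohydrate)
  5x1 + 6x2 + 11x3 ≥ 10   (protein)
  x1, x2, x3 ≥ 0.
At the optimum only broccoli, eggs are positive (spinach = 0). Binding constraints: carbohydrate and protein.
Solving gives x1 = 0.7625, x3 = 0.5625.
Hence cost = 0.96·0.7625 + 0.76·0.5625 = £1.1595.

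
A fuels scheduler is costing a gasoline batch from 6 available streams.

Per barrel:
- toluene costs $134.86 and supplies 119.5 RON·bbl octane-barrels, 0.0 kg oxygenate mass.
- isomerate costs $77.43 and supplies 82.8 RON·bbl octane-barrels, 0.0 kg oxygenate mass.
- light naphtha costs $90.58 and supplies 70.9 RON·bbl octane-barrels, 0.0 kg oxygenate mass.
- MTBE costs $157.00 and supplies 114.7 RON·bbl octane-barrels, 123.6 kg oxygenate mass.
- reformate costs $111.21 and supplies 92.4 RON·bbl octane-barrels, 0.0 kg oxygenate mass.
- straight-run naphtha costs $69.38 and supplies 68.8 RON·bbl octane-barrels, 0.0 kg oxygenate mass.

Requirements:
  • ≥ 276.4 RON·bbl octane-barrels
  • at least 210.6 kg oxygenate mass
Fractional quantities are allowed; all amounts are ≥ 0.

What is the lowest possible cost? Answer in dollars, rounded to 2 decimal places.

Let x1 = barrels of toluene, x2 = barrels of isomerate, x3 = barrels of light naphtha, x4 = barrels of MTBE, x5 = barrels of reformate, x6 = barrels of straight-run naphtha.
min 134.86x1 + 77.43x2 + 90.58x3 + 157x4 + 111.21x5 + 69.38x6 s.t.:
  119.5x1 + 82.8x2 + 70.9x3 + 114.7x4 + 92.4x5 + 68.8x6 ≥ 276.4   (octane-barrels)
  123.6x4 ≥ 210.6   (oxygenate mass)
  x1, x2, x3, x4, x5, x6 ≥ 0.
The minimum-cost mix takes nothing from toluene, light naphtha, reformate, straight-run naphtha — only isomerate, MTBE. The octane-barrels and oxygenate mass requirements are met with equality.
That vertex is x2 = 0.977833, x4 = 1.70388.
Cost = 77.43·0.977833 + 157·1.70388 = 343.2228.

$343.22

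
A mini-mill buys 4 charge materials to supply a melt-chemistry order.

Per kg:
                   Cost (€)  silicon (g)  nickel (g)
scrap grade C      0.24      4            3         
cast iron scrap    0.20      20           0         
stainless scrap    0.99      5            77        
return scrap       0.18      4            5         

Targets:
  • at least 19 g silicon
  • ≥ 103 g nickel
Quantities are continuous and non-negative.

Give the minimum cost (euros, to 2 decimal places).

€1.45

Set it up as a linear program. Let x1 = kg of scrap grade C, x2 = kg of cast iron scrap, x3 = kg of stainless scrap, x4 = kg of return scrap.
Minimise 0.24x1 + 0.2x2 + 0.99x3 + 0.18x4 with:
  4x1 + 20x2 + 5x3 + 4x4 ≥ 19   (silicon)
  3x1 + 77x3 + 5x4 ≥ 103   (nickel)
  x1, x2, x3, x4 ≥ 0.
The minimum-cost mix takes nothing from scrap grade C, return scrap — only cast iron scrap, stainless scrap. Binding constraints: silicon and nickel.
That vertex is x2 = 0.6156, x3 = 1.338.
Hence cost = 0.2·0.6156 + 0.99·1.338 = €1.4477.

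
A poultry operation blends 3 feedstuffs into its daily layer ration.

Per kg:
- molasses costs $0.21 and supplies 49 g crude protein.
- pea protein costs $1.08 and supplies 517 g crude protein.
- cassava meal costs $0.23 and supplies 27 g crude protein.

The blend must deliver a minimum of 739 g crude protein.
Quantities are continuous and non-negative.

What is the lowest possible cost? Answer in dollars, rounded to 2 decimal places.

$1.54

Let x1 = kg of molasses, x2 = kg of pea protein, x3 = kg of cassava meal.
Minimise 0.21x1 + 1.08x2 + 0.23x3 s.t.:
  49x1 + 517x2 + 27x3 ≥ 739   (crude protein)
  x1, x2, x3 ≥ 0.
The optimal basis is {pea protein}; molasses, cassava meal drop out. There the crude protein constraint is tight.
That vertex is x2 = 1.429.
Objective = 1.08·1.429 = 1.5433.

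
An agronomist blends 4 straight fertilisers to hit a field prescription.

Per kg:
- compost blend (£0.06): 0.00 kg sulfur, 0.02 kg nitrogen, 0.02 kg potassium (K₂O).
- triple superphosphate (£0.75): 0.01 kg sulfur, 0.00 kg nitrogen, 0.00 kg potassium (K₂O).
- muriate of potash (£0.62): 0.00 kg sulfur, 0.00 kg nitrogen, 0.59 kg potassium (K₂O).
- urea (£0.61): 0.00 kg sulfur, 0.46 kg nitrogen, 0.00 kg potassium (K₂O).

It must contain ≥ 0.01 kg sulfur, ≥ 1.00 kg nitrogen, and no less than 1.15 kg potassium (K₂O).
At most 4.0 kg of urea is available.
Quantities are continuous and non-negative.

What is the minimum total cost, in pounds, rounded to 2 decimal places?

£3.28

Let x1 = kg of compost blend, x2 = kg of triple superphosphate, x3 = kg of muriate of potash, x4 = kg of urea.
Minimize 0.06x1 + 0.75x2 + 0.62x3 + 0.61x4 subject to:
  0.01x2 ≥ 0.01   (sulfur)
  0.02x1 + 0.46x4 ≥ 1   (nitrogen)
  0.02x1 + 0.59x3 ≥ 1.15   (potassium (K₂O))
  x4 ≤ 4
  x1, x2, x3, x4 ≥ 0.
The cheapest feasible vertex uses only triple superphosphate, muriate of potash, urea; compost blend is not used. Binding constraints: sulfur, nitrogen, potassium (K₂O).
Optimal quantities: triple superphosphate = 1 kg, muriate of potash = 1.949 kg, urea = 2.174 kg.
Cost = 0.75·1 + 0.62·1.949 + 0.61·2.174 = 3.2845.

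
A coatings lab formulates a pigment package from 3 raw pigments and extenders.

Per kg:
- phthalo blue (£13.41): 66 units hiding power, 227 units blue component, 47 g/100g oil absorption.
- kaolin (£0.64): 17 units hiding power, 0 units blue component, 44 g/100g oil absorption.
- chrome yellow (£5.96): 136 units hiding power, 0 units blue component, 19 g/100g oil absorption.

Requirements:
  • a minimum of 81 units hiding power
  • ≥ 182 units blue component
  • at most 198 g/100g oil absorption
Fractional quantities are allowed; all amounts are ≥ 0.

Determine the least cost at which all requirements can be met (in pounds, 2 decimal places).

Let x1 = kg of phthalo blue, x2 = kg of kaolin, x3 = kg of chrome yellow.
Minimize 13.41x1 + 0.64x2 + 5.96x3 subject to:
  66x1 + 17x2 + 136x3 ≥ 81   (hiding power)
  227x1 ≥ 182   (blue component)
  47x1 + 44x2 + 19x3 ≤ 198   (oil absorption)
  x1, x2, x3 ≥ 0.
The minimum-cost mix takes nothing from chrome yellow — only phthalo blue, kaolin. There the hiding power and blue component constraints are tight.
Solving gives x1 = 0.8018, x2 = 1.652.
Objective = 13.41·0.8018 + 0.64·1.652 = 11.8094.

£11.81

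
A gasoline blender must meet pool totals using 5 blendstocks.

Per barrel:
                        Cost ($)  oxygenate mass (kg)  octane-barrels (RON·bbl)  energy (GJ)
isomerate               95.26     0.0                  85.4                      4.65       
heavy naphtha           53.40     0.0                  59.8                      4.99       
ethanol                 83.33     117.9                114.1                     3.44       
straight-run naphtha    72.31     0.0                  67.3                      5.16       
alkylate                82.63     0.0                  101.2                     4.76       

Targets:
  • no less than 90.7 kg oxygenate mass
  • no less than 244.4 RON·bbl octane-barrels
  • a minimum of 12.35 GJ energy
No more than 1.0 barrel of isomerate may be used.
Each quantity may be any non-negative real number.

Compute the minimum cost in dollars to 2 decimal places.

Set it up as a linear program. Let x1 = barrels of isomerate, x2 = barrels of heavy naphtha, x3 = barrels of ethanol, x4 = barrels of straight-run naphtha, x5 = barrels of alkylate.
min 95.26x1 + 53.4x2 + 83.33x3 + 72.31x4 + 82.63x5 s.t.:
  117.9x3 ≥ 90.7   (oxygenate mass)
  85.4x1 + 59.8x2 + 114.1x3 + 67.3x4 + 101.2x5 ≥ 244.4   (octane-barrels)
  4.65x1 + 4.99x2 + 3.44x3 + 5.16x4 + 4.76x5 ≥ 12.35   (energy)
  x1 ≤ 1
  x1, x2, x3, x4, x5 ≥ 0.
At the optimum only heavy naphtha, ethanol are positive (isomerate, straight-run naphtha, alkylate = 0). The octane-barrels and energy requirements are met with equality.
So heavy naphtha = 1.56305 barrels, ethanol = 1.32278 barrels.
Total cost: 53.4·1.56305 + 83.33·1.32278 = 193.6941.

$193.69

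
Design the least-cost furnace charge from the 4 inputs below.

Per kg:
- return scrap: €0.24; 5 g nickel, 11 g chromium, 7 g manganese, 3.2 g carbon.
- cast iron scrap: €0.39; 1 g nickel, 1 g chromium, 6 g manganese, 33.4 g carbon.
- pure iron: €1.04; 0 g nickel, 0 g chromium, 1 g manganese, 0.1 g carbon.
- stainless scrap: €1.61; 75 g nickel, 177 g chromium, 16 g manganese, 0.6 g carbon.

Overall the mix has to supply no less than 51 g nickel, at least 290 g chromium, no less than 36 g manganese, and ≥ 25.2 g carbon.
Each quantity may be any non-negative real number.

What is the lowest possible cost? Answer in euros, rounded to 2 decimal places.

€3.02

Treat it as an LP. Let x1 = kg of return scrap, x2 = kg of cast iron scrap, x3 = kg of pure iron, x4 = kg of stainless scrap.
Minimize 0.24x1 + 0.39x2 + 1.04x3 + 1.61x4 subject to:
  5x1 + 1x2 + 75x4 ≥ 51   (nickel)
  11x1 + 1x2 + 177x4 ≥ 290   (chromium)
  7x1 + 6x2 + 1x3 + 16x4 ≥ 36   (manganese)
  3.2x1 + 33.4x2 + 0.1x3 + 0.6x4 ≥ 25.2   (carbon)
  x1, x2, x3, x4 ≥ 0.
The cheapest feasible vertex uses only return scrap, cast iron scrap, stainless scrap; pure iron is not used. The chromium, manganese, carbon requirements are met with equality.
That vertex is x1 = 1.01, x2 = 0.6295, x4 = 1.572.
Hence cost = 0.24·1.01 + 0.39·0.6295 + 1.61·1.572 = €3.0188.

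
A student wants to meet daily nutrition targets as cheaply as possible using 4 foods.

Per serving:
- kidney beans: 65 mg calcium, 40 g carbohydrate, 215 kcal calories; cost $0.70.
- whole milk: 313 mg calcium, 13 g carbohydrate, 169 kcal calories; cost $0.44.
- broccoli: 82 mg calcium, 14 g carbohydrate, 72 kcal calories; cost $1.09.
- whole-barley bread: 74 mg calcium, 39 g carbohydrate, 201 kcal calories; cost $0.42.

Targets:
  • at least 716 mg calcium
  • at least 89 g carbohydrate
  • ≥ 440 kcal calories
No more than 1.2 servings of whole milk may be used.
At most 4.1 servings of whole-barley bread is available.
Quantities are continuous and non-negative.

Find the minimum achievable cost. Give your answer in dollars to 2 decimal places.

Let x1 = servings of kidney beans, x2 = servings of whole milk, x3 = servings of broccoli, x4 = servings of whole-barley bread.
Minimise 0.7x1 + 0.44x2 + 1.09x3 + 0.42x4 with:
  65x1 + 313x2 + 82x3 + 74x4 ≥ 716   (calcium)
  40x1 + 13x2 + 14x3 + 39x4 ≥ 89   (carbohydrate)
  215x1 + 169x2 + 72x3 + 201x4 ≥ 440   (calories)
  x2 ≤ 1.2
  x4 ≤ 4.1
  x1, x2, x3, x4 ≥ 0.
The optimal basis is {kidney beans, whole milk, whole-barley bread}; broccoli drops out. Binding constraints: calcium, the whole milk cap, the whole-barley bread cap.
So kidney beans = 0.5692 servings, whole milk = 1.2 servings, whole-barley bread = 4.1 servings.
Objective = 0.7·0.5692 + 0.44·1.2 + 0.42·4.1 = 2.6484.

$2.65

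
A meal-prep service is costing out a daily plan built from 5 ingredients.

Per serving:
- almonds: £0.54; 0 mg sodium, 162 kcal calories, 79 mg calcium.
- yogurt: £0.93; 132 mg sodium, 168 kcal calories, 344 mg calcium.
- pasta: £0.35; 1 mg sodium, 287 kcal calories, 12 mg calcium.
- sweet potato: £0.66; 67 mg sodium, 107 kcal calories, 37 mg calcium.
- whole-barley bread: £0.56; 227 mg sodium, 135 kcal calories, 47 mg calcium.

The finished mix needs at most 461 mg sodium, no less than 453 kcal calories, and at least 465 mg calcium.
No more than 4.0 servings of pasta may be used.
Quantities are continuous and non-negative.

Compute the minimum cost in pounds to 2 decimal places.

Let x1 = servings of almonds, x2 = servings of yogurt, x3 = servings of pasta, x4 = servings of sweet potato, x5 = servings of whole-barley bread.
Minimise 0.54x1 + 0.93x2 + 0.35x3 + 0.66x4 + 0.56x5 with:
  132x2 + 1x3 + 67x4 + 227x5 ≤ 461   (sodium)
  162x1 + 168x2 + 287x3 + 107x4 + 135x5 ≥ 453   (calories)
  79x1 + 344x2 + 12x3 + 37x4 + 47x5 ≥ 465   (calcium)
  x3 ≤ 4
  x1, x2, x3, x4, x5 ≥ 0.
The cheapest feasible vertex uses only yogurt, pasta; almonds, sweet potato, whole-barley bread are not used. Binding constraints: calories and calcium.
That vertex is x2 = 1.324, x3 = 0.8035.
Cost = 0.93·1.324 + 0.35·0.8035 = 1.5125.

£1.51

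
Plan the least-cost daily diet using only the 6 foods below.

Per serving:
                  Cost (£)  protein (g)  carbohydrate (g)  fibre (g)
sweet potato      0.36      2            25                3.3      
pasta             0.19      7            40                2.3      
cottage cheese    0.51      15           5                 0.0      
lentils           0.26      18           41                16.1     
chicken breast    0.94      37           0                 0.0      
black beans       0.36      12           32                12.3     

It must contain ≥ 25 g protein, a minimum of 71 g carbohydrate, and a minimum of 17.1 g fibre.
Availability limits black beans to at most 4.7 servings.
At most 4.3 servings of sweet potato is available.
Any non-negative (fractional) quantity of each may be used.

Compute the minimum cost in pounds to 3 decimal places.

This is a linear program. Let x1 = servings of sweet potato, x2 = servings of pasta, x3 = servings of cottage cheese, x4 = servings of lentils, x5 = servings of chicken breast, x6 = servings of black beans.
Minimize 0.36x1 + 0.19x2 + 0.51x3 + 0.26x4 + 0.94x5 + 0.36x6 subject to:
  2x1 + 7x2 + 15x3 + 18x4 + 37x5 + 12x6 ≥ 25   (protein)
  25x1 + 40x2 + 5x3 + 41x4 + 32x6 ≥ 71   (carbohydrate)
  3.3x1 + 2.3x2 + 16.1x4 + 12.3x6 ≥ 17.1   (fibre)
  x6 ≤ 4.7
  x1 ≤ 4.3
  x1, x2, x3, x4, x5, x6 ≥ 0.
The cheapest feasible vertex uses only pasta, lentils; sweet potato, cottage cheese, chicken breast, black beans are not used. The protein and carbohydrate requirements are met with equality.
So pasta = 0.5843 servings, lentils = 1.162 servings.
Hence cost = 0.19·0.5843 + 0.26·1.162 = £0.41314.

£0.413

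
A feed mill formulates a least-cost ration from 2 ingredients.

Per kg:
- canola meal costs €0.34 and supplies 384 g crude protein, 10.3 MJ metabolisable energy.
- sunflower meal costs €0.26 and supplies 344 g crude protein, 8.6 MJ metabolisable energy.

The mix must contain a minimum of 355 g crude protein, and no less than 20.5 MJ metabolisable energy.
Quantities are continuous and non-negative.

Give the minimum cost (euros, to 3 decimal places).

Treat it as an LP. Let x1 = kg of canola meal, x2 = kg of sunflower meal.
min 0.34x1 + 0.26x2 subject to:
  384x1 + 344x2 ≥ 355   (crude protein)
  10.3x1 + 8.6x2 ≥ 20.5   (metabolisable energy)
  x1, x2 ≥ 0.
The cheapest feasible vertex uses only sunflower meal; canola meal is not used. The metabolisable energy requirement is met with equality.
Solving gives x2 = 2.384.
Total cost: 0.26·2.384 = 0.61984.

€0.620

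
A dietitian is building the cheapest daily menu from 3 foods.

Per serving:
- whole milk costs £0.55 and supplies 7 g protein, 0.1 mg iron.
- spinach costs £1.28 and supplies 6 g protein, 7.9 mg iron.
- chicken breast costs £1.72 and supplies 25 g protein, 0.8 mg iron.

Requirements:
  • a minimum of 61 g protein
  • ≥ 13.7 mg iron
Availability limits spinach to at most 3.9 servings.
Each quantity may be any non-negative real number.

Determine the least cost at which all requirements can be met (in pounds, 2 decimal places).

£5.52

Let x1 = servings of whole milk, x2 = servings of spinach, x3 = servings of chicken breast.
Minimise 0.55x1 + 1.28x2 + 1.72x3 with:
  7x1 + 6x2 + 25x3 ≥ 61   (protein)
  0.1x1 + 7.9x2 + 0.8x3 ≥ 13.7   (iron)
  x2 ≤ 3.9
  x1, x2, x3 ≥ 0.
The cheapest feasible vertex uses only spinach, chicken breast; whole milk is not used. There the protein and iron constraints are tight.
Solving gives x2 = 1.524, x3 = 2.074.
Cost = 1.28·1.524 + 1.72·2.074 = 5.5180.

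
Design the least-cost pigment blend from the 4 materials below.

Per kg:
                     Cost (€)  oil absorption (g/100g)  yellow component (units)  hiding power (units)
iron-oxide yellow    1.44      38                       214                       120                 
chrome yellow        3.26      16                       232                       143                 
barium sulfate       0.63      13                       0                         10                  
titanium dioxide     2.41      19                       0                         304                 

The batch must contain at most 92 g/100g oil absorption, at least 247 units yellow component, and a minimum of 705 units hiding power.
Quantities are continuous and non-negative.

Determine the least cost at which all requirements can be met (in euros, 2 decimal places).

€6.15

This is a linear program. Let x1 = kg of iron-oxide yellow, x2 = kg of chrome yellow, x3 = kg of barium sulfate, x4 = kg of titanium dioxide.
Minimise 1.44x1 + 3.26x2 + 0.63x3 + 2.41x4 subject to:
  38x1 + 16x2 + 13x3 + 19x4 ≤ 92   (oil absorption)
  214x1 + 232x2 ≥ 247   (yellow component)
  120x1 + 143x2 + 10x3 + 304x4 ≥ 705   (hiding power)
  x1, x2, x3, x4 ≥ 0.
At the optimum only iron-oxide yellow, titanium dioxide are positive (chrome yellow, barium sulfate = 0). There the yellow component and hiding power constraints are tight.
Optimal quantities: iron-oxide yellow = 1.154 kg, titanium dioxide = 1.863 kg.
Objective = 1.44·1.154 + 2.41·1.863 = 6.1516.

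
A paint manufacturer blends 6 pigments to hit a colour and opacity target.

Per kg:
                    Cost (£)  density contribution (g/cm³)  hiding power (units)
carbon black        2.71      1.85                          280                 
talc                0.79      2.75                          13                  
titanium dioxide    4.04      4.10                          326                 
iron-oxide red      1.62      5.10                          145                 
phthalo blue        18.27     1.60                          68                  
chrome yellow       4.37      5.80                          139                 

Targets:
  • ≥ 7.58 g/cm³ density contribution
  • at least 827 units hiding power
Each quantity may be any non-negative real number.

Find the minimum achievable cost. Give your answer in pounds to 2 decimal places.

Set it up as a linear program. Let x1 = kg of carbon black, x2 = kg of talc, x3 = kg of titanium dioxide, x4 = kg of iron-oxide red, x5 = kg of phthalo blue, x6 = kg of chrome yellow.
Minimize 2.71x1 + 0.79x2 + 4.04x3 + 1.62x4 + 18.27x5 + 4.37x6 with:
  1.85x1 + 2.75x2 + 4.1x3 + 5.1x4 + 1.6x5 + 5.8x6 ≥ 7.58   (density contribution)
  280x1 + 13x2 + 326x3 + 145x4 + 68x5 + 139x6 ≥ 827   (hiding power)
  x1, x2, x3, x4, x5, x6 ≥ 0.
The cheapest feasible vertex uses only carbon black, iron-oxide red; talc, titanium dioxide, phthalo blue, chrome yellow are not used. Binding constraints: density contribution and hiding power.
Solving gives x1 = 2.689, x4 = 0.5108.
Objective = 2.71·2.689 + 1.62·0.5108 = 8.1147.

£8.11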